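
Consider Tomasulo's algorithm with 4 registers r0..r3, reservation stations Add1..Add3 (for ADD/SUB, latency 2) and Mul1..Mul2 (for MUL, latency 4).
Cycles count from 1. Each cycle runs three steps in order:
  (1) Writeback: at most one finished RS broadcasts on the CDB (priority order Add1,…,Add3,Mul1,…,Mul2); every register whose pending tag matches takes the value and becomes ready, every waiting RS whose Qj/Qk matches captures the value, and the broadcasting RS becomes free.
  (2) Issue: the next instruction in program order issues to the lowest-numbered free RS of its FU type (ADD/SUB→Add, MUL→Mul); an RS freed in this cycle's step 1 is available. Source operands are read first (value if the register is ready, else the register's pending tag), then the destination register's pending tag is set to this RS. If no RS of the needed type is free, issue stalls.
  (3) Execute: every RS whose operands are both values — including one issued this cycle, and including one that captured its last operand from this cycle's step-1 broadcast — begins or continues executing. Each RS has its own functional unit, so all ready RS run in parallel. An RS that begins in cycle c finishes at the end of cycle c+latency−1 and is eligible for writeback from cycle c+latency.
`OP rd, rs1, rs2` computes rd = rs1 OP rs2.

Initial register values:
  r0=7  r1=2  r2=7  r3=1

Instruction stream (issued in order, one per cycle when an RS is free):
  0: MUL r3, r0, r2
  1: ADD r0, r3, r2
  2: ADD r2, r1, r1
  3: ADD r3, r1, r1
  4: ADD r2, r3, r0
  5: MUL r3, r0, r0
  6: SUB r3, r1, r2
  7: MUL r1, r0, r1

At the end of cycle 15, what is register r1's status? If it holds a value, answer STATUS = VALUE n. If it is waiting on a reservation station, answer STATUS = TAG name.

STATUS = VALUE 112

cycle 1: issue MUL r3<-Mul1 // r0:7,r1:2,r2:7,r3:Mul1
cycle 2: issue ADD r0<-Add1 // r0:Add1,r1:2,r2:7,r3:Mul1
cycle 3: issue ADD r2<-Add2 // r0:Add1,r1:2,r2:Add2,r3:Mul1
cycle 4: issue ADD r3<-Add3 // r0:Add1,r1:2,r2:Add2,r3:Add3
cycle 5: CDB Add2=4; issue ADD r2<-Add2 // r0:Add1,r1:2,r2:Add2,r3:Add3
cycle 6: CDB Add3=4; issue MUL r3<-Mul2 // r0:Add1,r1:2,r2:Add2,r3:Mul2
cycle 7: CDB Mul1=49; issue SUB r3<-Add3 // r0:Add1,r1:2,r2:Add2,r3:Add3
cycle 8: issue MUL r1<-Mul1 // r0:Add1,r1:Mul1,r2:Add2,r3:Add3
cycle 9: CDB Add1=56 // r0:56,r1:Mul1,r2:Add2,r3:Add3
cycle 10: - // r0:56,r1:Mul1,r2:Add2,r3:Add3
cycle 11: CDB Add2=60 // r0:56,r1:Mul1,r2:60,r3:Add3
cycle 12: - // r0:56,r1:Mul1,r2:60,r3:Add3
cycle 13: CDB Add3=-58 // r0:56,r1:Mul1,r2:60,r3:-58
cycle 14: CDB Mul1=112 // r0:56,r1:112,r2:60,r3:-58
cycle 15: CDB Mul2=3136 // r0:56,r1:112,r2:60,r3:-58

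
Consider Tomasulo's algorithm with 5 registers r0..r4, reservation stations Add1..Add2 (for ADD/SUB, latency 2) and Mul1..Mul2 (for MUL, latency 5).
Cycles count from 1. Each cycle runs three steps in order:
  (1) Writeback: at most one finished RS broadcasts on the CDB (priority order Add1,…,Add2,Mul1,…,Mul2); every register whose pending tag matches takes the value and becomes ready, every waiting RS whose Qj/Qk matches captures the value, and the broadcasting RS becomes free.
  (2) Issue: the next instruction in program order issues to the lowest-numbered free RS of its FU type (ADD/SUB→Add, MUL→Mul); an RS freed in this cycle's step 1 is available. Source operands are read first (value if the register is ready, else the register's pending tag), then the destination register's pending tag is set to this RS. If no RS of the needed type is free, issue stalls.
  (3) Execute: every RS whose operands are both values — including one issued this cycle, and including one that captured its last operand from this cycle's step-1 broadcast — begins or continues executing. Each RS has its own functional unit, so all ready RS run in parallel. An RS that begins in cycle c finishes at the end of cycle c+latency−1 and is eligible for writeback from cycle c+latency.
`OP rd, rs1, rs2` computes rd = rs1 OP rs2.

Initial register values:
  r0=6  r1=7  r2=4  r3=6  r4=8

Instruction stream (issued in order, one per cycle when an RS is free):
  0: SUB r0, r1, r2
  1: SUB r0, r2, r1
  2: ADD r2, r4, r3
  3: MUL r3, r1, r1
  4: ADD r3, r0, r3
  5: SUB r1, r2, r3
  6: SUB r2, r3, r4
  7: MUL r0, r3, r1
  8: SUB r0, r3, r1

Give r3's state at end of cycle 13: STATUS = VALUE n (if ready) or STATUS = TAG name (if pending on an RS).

c1: issue SUB r0<-Add1 | r0:Add1,r1:7,r2:4,r3:6,r4:8
c2: issue SUB r0<-Add2 | r0:Add2,r1:7,r2:4,r3:6,r4:8
c3: CDB Add1=3; issue ADD r2<-Add1 | r0:Add2,r1:7,r2:Add1,r3:6,r4:8
c4: CDB Add2=-3; issue MUL r3<-Mul1 | r0:-3,r1:7,r2:Add1,r3:Mul1,r4:8
c5: CDB Add1=14; issue ADD r3<-Add1 | r0:-3,r1:7,r2:14,r3:Add1,r4:8
c6: issue SUB r1<-Add2 | r0:-3,r1:Add2,r2:14,r3:Add1,r4:8
c7: stall | r0:-3,r1:Add2,r2:14,r3:Add1,r4:8
c8: stall | r0:-3,r1:Add2,r2:14,r3:Add1,r4:8
c9: CDB Mul1=49; stall | r0:-3,r1:Add2,r2:14,r3:Add1,r4:8
c10: stall | r0:-3,r1:Add2,r2:14,r3:Add1,r4:8
c11: CDB Add1=46; issue SUB r2<-Add1 | r0:-3,r1:Add2,r2:Add1,r3:46,r4:8
c12: issue MUL r0<-Mul1 | r0:Mul1,r1:Add2,r2:Add1,r3:46,r4:8
c13: CDB Add1=38; issue SUB r0<-Add1 | r0:Add1,r1:Add2,r2:38,r3:46,r4:8

STATUS = VALUE 46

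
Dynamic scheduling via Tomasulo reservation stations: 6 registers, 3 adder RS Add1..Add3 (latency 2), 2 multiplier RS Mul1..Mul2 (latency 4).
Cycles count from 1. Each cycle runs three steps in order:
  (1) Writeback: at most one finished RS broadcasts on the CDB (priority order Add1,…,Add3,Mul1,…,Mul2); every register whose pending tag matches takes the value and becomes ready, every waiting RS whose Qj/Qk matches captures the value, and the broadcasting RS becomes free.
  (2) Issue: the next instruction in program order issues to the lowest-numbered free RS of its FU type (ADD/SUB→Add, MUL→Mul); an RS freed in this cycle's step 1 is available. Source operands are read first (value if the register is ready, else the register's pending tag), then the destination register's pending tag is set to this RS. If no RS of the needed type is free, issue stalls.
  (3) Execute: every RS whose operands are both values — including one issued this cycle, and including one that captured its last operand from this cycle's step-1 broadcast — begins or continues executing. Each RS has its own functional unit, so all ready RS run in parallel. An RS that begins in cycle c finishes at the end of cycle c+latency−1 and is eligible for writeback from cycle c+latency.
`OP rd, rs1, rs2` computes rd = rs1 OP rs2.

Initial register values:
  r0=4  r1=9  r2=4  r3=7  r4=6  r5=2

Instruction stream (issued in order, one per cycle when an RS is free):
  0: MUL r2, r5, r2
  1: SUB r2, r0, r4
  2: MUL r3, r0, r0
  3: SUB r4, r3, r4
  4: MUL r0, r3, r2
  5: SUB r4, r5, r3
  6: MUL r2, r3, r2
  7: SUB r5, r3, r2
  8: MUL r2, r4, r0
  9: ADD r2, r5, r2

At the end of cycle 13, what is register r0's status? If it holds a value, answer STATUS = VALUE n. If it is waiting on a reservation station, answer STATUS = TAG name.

STATUS = VALUE -32

  c1: issue MUL r2<-Mul1  regs: r0:4,r1:9,r2:Mul1,r3:7,r4:6,r5:2
  c2: issue SUB r2<-Add1  regs: r0:4,r1:9,r2:Add1,r3:7,r4:6,r5:2
  c3: issue MUL r3<-Mul2  regs: r0:4,r1:9,r2:Add1,r3:Mul2,r4:6,r5:2
  c4: CDB Add1=-2; issue SUB r4<-Add1  regs: r0:4,r1:9,r2:-2,r3:Mul2,r4:Add1,r5:2
  c5: CDB Mul1=8; issue MUL r0<-Mul1  regs: r0:Mul1,r1:9,r2:-2,r3:Mul2,r4:Add1,r5:2
  c6: issue SUB r4<-Add2  regs: r0:Mul1,r1:9,r2:-2,r3:Mul2,r4:Add2,r5:2
  c7: CDB Mul2=16; issue MUL r2<-Mul2  regs: r0:Mul1,r1:9,r2:Mul2,r3:16,r4:Add2,r5:2
  c8: issue SUB r5<-Add3  regs: r0:Mul1,r1:9,r2:Mul2,r3:16,r4:Add2,r5:Add3
  c9: CDB Add1=10; stall  regs: r0:Mul1,r1:9,r2:Mul2,r3:16,r4:Add2,r5:Add3
  c10: CDB Add2=-14; stall  regs: r0:Mul1,r1:9,r2:Mul2,r3:16,r4:-14,r5:Add3
  c11: CDB Mul1=-32; issue MUL r2<-Mul1  regs: r0:-32,r1:9,r2:Mul1,r3:16,r4:-14,r5:Add3
  c12: CDB Mul2=-32; issue ADD r2<-Add1  regs: r0:-32,r1:9,r2:Add1,r3:16,r4:-14,r5:Add3
  c13: -  regs: r0:-32,r1:9,r2:Add1,r3:16,r4:-14,r5:Add3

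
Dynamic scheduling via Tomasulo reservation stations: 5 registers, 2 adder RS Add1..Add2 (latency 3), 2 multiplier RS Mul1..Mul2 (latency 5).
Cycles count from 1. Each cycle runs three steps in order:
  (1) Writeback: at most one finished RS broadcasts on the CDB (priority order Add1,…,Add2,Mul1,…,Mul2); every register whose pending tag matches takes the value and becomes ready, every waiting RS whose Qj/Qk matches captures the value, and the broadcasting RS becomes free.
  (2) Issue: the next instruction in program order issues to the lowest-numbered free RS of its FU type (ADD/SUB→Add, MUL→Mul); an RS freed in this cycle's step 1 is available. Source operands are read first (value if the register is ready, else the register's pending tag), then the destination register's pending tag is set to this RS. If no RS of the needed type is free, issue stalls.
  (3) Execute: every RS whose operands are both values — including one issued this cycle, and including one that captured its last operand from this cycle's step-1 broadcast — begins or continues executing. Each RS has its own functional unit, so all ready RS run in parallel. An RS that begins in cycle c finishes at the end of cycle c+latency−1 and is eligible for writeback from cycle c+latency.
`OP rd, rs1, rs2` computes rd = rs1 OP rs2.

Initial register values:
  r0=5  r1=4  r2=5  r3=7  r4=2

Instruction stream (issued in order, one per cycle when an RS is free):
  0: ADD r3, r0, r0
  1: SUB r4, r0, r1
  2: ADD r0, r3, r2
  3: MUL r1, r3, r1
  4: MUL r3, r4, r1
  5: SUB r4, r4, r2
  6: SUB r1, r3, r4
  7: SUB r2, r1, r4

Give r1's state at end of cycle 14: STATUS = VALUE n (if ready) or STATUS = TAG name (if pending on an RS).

STATUS = TAG Add2

cycle 1: issue ADD r3<-Add1 // r0:5,r1:4,r2:5,r3:Add1,r4:2
cycle 2: issue SUB r4<-Add2 // r0:5,r1:4,r2:5,r3:Add1,r4:Add2
cycle 3: stall // r0:5,r1:4,r2:5,r3:Add1,r4:Add2
cycle 4: CDB Add1=10; issue ADD r0<-Add1 // r0:Add1,r1:4,r2:5,r3:10,r4:Add2
cycle 5: CDB Add2=1; issue MUL r1<-Mul1 // r0:Add1,r1:Mul1,r2:5,r3:10,r4:1
cycle 6: issue MUL r3<-Mul2 // r0:Add1,r1:Mul1,r2:5,r3:Mul2,r4:1
cycle 7: CDB Add1=15; issue SUB r4<-Add1 // r0:15,r1:Mul1,r2:5,r3:Mul2,r4:Add1
cycle 8: issue SUB r1<-Add2 // r0:15,r1:Add2,r2:5,r3:Mul2,r4:Add1
cycle 9: stall // r0:15,r1:Add2,r2:5,r3:Mul2,r4:Add1
cycle 10: CDB Add1=-4; issue SUB r2<-Add1 // r0:15,r1:Add2,r2:Add1,r3:Mul2,r4:-4
cycle 11: CDB Mul1=40 // r0:15,r1:Add2,r2:Add1,r3:Mul2,r4:-4
cycle 12: - // r0:15,r1:Add2,r2:Add1,r3:Mul2,r4:-4
cycle 13: - // r0:15,r1:Add2,r2:Add1,r3:Mul2,r4:-4
cycle 14: - // r0:15,r1:Add2,r2:Add1,r3:Mul2,r4:-4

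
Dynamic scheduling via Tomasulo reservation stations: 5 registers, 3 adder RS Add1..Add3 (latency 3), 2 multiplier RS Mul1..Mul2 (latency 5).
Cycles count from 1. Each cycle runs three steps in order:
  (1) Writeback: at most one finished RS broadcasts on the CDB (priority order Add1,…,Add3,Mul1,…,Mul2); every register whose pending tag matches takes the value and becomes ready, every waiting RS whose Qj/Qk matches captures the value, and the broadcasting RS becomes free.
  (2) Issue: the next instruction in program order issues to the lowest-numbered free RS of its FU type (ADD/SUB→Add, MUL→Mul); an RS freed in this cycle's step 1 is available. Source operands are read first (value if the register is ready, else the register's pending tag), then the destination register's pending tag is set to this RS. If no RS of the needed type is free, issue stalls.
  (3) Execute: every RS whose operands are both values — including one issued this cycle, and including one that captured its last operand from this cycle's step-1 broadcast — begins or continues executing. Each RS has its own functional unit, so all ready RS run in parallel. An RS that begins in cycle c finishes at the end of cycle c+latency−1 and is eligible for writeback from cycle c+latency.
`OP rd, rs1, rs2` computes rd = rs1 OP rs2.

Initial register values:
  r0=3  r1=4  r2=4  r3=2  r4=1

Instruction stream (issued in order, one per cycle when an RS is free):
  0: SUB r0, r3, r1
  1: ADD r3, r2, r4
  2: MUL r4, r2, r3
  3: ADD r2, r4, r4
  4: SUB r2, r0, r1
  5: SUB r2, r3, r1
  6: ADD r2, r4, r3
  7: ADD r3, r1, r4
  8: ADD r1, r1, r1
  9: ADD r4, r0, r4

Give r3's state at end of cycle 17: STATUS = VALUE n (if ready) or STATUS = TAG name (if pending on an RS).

STATUS = VALUE 24

  c1: issue SUB r0<-Add1  regs: r0:Add1,r1:4,r2:4,r3:2,r4:1
  c2: issue ADD r3<-Add2  regs: r0:Add1,r1:4,r2:4,r3:Add2,r4:1
  c3: issue MUL r4<-Mul1  regs: r0:Add1,r1:4,r2:4,r3:Add2,r4:Mul1
  c4: CDB Add1=-2; issue ADD r2<-Add1  regs: r0:-2,r1:4,r2:Add1,r3:Add2,r4:Mul1
  c5: CDB Add2=5; issue SUB r2<-Add2  regs: r0:-2,r1:4,r2:Add2,r3:5,r4:Mul1
  c6: issue SUB r2<-Add3  regs: r0:-2,r1:4,r2:Add3,r3:5,r4:Mul1
  c7: stall  regs: r0:-2,r1:4,r2:Add3,r3:5,r4:Mul1
  c8: CDB Add2=-6; issue ADD r2<-Add2  regs: r0:-2,r1:4,r2:Add2,r3:5,r4:Mul1
  c9: CDB Add3=1; issue ADD r3<-Add3  regs: r0:-2,r1:4,r2:Add2,r3:Add3,r4:Mul1
  c10: CDB Mul1=20; stall  regs: r0:-2,r1:4,r2:Add2,r3:Add3,r4:20
  c11: stall  regs: r0:-2,r1:4,r2:Add2,r3:Add3,r4:20
  c12: stall  regs: r0:-2,r1:4,r2:Add2,r3:Add3,r4:20
  c13: CDB Add1=40; issue ADD r1<-Add1  regs: r0:-2,r1:Add1,r2:Add2,r3:Add3,r4:20
  c14: CDB Add2=25; issue ADD r4<-Add2  regs: r0:-2,r1:Add1,r2:25,r3:Add3,r4:Add2
  c15: CDB Add3=24  regs: r0:-2,r1:Add1,r2:25,r3:24,r4:Add2
  c16: CDB Add1=8  regs: r0:-2,r1:8,r2:25,r3:24,r4:Add2
  c17: CDB Add2=18  regs: r0:-2,r1:8,r2:25,r3:24,r4:18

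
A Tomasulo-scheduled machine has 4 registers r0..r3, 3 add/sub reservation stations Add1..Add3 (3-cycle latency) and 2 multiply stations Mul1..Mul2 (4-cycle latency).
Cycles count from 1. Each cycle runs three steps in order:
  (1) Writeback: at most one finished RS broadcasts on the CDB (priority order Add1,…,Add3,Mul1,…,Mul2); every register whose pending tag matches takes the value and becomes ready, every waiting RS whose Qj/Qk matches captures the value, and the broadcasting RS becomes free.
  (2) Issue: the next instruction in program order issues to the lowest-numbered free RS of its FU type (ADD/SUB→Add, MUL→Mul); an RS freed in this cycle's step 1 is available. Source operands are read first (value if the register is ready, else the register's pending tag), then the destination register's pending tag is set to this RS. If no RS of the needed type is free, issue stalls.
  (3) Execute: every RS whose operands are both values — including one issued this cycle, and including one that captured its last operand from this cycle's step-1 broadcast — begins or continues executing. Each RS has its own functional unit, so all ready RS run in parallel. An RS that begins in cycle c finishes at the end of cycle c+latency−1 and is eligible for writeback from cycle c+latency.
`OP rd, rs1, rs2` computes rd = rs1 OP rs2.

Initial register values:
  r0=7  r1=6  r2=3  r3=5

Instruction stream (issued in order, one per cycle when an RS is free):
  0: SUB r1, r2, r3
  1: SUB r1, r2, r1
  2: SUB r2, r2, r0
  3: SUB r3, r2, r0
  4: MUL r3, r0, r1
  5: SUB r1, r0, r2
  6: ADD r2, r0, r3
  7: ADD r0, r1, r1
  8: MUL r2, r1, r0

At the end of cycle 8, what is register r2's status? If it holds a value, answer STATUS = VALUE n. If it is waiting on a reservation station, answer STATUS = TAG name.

cycle 1: issue SUB r1<-Add1 // r0:7,r1:Add1,r2:3,r3:5
cycle 2: issue SUB r1<-Add2 // r0:7,r1:Add2,r2:3,r3:5
cycle 3: issue SUB r2<-Add3 // r0:7,r1:Add2,r2:Add3,r3:5
cycle 4: CDB Add1=-2; issue SUB r3<-Add1 // r0:7,r1:Add2,r2:Add3,r3:Add1
cycle 5: issue MUL r3<-Mul1 // r0:7,r1:Add2,r2:Add3,r3:Mul1
cycle 6: CDB Add3=-4; issue SUB r1<-Add3 // r0:7,r1:Add3,r2:-4,r3:Mul1
cycle 7: CDB Add2=5; issue ADD r2<-Add2 // r0:7,r1:Add3,r2:Add2,r3:Mul1
cycle 8: stall // r0:7,r1:Add3,r2:Add2,r3:Mul1

STATUS = TAG Add2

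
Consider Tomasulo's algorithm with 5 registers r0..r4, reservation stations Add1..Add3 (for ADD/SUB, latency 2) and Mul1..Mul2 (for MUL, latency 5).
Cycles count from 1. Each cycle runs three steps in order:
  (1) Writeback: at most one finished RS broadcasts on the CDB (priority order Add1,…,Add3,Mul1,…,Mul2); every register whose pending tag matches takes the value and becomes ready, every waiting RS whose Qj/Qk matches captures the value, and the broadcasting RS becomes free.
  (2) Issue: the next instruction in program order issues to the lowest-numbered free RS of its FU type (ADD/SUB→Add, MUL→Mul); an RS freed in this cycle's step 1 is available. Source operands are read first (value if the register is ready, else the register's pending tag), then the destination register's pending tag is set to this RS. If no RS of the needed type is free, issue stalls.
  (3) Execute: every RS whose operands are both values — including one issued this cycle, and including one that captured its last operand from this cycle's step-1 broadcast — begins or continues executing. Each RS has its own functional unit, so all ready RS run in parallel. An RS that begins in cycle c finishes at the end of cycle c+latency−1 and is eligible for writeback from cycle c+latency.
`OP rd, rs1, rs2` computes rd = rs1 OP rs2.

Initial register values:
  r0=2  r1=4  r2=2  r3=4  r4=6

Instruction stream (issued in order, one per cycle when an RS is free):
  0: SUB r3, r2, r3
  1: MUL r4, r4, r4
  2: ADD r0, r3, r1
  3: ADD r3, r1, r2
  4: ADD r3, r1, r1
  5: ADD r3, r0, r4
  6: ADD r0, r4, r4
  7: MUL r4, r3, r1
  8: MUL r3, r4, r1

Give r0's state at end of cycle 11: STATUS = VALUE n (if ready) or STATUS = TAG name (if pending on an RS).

  c1: issue SUB r3<-Add1  regs: r0:2,r1:4,r2:2,r3:Add1,r4:6
  c2: issue MUL r4<-Mul1  regs: r0:2,r1:4,r2:2,r3:Add1,r4:Mul1
  c3: CDB Add1=-2; issue ADD r0<-Add1  regs: r0:Add1,r1:4,r2:2,r3:-2,r4:Mul1
  c4: issue ADD r3<-Add2  regs: r0:Add1,r1:4,r2:2,r3:Add2,r4:Mul1
  c5: CDB Add1=2; issue ADD r3<-Add1  regs: r0:2,r1:4,r2:2,r3:Add1,r4:Mul1
  c6: CDB Add2=6; issue ADD r3<-Add2  regs: r0:2,r1:4,r2:2,r3:Add2,r4:Mul1
  c7: CDB Add1=8; issue ADD r0<-Add1  regs: r0:Add1,r1:4,r2:2,r3:Add2,r4:Mul1
  c8: CDB Mul1=36; issue MUL r4<-Mul1  regs: r0:Add1,r1:4,r2:2,r3:Add2,r4:Mul1
  c9: issue MUL r3<-Mul2  regs: r0:Add1,r1:4,r2:2,r3:Mul2,r4:Mul1
  c10: CDB Add1=72  regs: r0:72,r1:4,r2:2,r3:Mul2,r4:Mul1
  c11: CDB Add2=38  regs: r0:72,r1:4,r2:2,r3:Mul2,r4:Mul1

STATUS = VALUE 72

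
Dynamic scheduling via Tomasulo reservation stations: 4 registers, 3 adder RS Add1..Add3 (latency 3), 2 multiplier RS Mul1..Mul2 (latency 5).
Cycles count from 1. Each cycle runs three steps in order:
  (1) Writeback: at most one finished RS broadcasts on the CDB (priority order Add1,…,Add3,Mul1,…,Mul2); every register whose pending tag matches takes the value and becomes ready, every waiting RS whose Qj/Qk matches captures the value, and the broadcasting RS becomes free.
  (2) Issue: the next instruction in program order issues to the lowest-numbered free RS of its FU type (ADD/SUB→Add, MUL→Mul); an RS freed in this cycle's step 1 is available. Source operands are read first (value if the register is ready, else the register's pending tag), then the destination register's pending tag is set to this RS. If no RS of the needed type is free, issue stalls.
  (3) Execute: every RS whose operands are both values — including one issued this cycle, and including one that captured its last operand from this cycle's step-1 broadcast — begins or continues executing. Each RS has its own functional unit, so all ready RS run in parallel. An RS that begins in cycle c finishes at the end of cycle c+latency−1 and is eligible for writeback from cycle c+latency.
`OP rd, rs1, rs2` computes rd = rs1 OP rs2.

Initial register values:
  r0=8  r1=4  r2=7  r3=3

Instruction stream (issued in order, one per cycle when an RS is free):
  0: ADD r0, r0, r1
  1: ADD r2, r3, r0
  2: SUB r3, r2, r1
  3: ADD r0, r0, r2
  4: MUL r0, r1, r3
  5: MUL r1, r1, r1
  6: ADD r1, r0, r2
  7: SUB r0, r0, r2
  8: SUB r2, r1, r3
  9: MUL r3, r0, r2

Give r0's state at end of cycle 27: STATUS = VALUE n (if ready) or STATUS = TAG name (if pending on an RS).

STATUS = VALUE 29

  c1: issue ADD r0<-Add1  regs: r0:Add1,r1:4,r2:7,r3:3
  c2: issue ADD r2<-Add2  regs: r0:Add1,r1:4,r2:Add2,r3:3
  c3: issue SUB r3<-Add3  regs: r0:Add1,r1:4,r2:Add2,r3:Add3
  c4: CDB Add1=12; issue ADD r0<-Add1  regs: r0:Add1,r1:4,r2:Add2,r3:Add3
  c5: issue MUL r0<-Mul1  regs: r0:Mul1,r1:4,r2:Add2,r3:Add3
  c6: issue MUL r1<-Mul2  regs: r0:Mul1,r1:Mul2,r2:Add2,r3:Add3
  c7: CDB Add2=15; issue ADD r1<-Add2  regs: r0:Mul1,r1:Add2,r2:15,r3:Add3
  c8: stall  regs: r0:Mul1,r1:Add2,r2:15,r3:Add3
  c9: stall  regs: r0:Mul1,r1:Add2,r2:15,r3:Add3
  c10: CDB Add1=27; issue SUB r0<-Add1  regs: r0:Add1,r1:Add2,r2:15,r3:Add3
  c11: CDB Add3=11; issue SUB r2<-Add3  regs: r0:Add1,r1:Add2,r2:Add3,r3:11
  c12: CDB Mul2=16; issue MUL r3<-Mul2  regs: r0:Add1,r1:Add2,r2:Add3,r3:Mul2
  c13: -  regs: r0:Add1,r1:Add2,r2:Add3,r3:Mul2
  c14: -  regs: r0:Add1,r1:Add2,r2:Add3,r3:Mul2
  c15: -  regs: r0:Add1,r1:Add2,r2:Add3,r3:Mul2
  c16: CDB Mul1=44  regs: r0:Add1,r1:Add2,r2:Add3,r3:Mul2
  c17: -  regs: r0:Add1,r1:Add2,r2:Add3,r3:Mul2
  c18: -  regs: r0:Add1,r1:Add2,r2:Add3,r3:Mul2
  c19: CDB Add1=29  regs: r0:29,r1:Add2,r2:Add3,r3:Mul2
  c20: CDB Add2=59  regs: r0:29,r1:59,r2:Add3,r3:Mul2
  c21: -  regs: r0:29,r1:59,r2:Add3,r3:Mul2
  c22: -  regs: r0:29,r1:59,r2:Add3,r3:Mul2
  c23: CDB Add3=48  regs: r0:29,r1:59,r2:48,r3:Mul2
  c24: -  regs: r0:29,r1:59,r2:48,r3:Mul2
  c25: -  regs: r0:29,r1:59,r2:48,r3:Mul2
  c26: -  regs: r0:29,r1:59,r2:48,r3:Mul2
  c27: -  regs: r0:29,r1:59,r2:48,r3:Mul2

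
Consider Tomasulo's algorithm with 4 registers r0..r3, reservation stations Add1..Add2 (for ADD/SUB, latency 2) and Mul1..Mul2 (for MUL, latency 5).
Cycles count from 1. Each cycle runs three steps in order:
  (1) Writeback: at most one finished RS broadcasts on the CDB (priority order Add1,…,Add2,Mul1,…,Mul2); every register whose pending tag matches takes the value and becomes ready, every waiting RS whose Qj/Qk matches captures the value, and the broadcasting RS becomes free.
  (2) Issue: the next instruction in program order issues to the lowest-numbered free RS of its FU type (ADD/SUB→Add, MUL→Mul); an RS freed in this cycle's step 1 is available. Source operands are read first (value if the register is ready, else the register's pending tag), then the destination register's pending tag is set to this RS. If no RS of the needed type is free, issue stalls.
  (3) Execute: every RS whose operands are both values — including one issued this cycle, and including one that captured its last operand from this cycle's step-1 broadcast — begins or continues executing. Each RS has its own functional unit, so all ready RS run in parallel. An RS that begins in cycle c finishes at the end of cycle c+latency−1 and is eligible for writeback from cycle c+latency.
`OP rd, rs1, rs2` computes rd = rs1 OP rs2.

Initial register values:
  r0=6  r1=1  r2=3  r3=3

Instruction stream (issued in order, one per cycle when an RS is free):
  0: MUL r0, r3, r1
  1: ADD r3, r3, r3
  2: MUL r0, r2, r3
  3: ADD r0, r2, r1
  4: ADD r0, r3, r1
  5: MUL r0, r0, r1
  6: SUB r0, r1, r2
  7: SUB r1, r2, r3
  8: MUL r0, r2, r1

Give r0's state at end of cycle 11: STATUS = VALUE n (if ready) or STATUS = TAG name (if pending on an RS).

cycle 1: issue MUL r0<-Mul1 // r0:Mul1,r1:1,r2:3,r3:3
cycle 2: issue ADD r3<-Add1 // r0:Mul1,r1:1,r2:3,r3:Add1
cycle 3: issue MUL r0<-Mul2 // r0:Mul2,r1:1,r2:3,r3:Add1
cycle 4: CDB Add1=6; issue ADD r0<-Add1 // r0:Add1,r1:1,r2:3,r3:6
cycle 5: issue ADD r0<-Add2 // r0:Add2,r1:1,r2:3,r3:6
cycle 6: CDB Add1=4; stall // r0:Add2,r1:1,r2:3,r3:6
cycle 7: CDB Add2=7; stall // r0:7,r1:1,r2:3,r3:6
cycle 8: CDB Mul1=3; issue MUL r0<-Mul1 // r0:Mul1,r1:1,r2:3,r3:6
cycle 9: CDB Mul2=18; issue SUB r0<-Add1 // r0:Add1,r1:1,r2:3,r3:6
cycle 10: issue SUB r1<-Add2 // r0:Add1,r1:Add2,r2:3,r3:6
cycle 11: CDB Add1=-2; issue MUL r0<-Mul2 // r0:Mul2,r1:Add2,r2:3,r3:6

STATUS = TAG Mul2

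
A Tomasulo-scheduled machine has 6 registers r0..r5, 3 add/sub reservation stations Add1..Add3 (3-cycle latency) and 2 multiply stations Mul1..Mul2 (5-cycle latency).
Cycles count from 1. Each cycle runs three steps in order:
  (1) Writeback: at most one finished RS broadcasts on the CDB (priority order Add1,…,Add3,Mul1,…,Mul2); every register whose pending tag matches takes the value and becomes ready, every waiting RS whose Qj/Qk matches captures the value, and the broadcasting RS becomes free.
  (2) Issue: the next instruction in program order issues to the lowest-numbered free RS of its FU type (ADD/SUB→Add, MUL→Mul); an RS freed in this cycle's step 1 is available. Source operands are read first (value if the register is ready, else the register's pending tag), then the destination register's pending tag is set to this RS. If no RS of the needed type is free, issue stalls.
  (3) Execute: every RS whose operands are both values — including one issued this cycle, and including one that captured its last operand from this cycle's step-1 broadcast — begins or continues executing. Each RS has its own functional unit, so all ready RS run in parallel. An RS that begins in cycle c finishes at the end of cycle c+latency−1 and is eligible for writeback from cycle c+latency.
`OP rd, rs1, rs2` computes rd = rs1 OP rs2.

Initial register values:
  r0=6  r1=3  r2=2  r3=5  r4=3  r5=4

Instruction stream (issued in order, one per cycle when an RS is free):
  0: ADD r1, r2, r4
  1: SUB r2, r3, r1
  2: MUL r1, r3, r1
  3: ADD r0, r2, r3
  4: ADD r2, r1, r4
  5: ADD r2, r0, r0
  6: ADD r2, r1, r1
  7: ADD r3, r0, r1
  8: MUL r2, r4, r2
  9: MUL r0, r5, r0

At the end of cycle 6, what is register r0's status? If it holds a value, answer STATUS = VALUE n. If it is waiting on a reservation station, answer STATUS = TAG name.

STATUS = TAG Add1

cycle 1: issue ADD r1<-Add1 // r0:6,r1:Add1,r2:2,r3:5,r4:3,r5:4
cycle 2: issue SUB r2<-Add2 // r0:6,r1:Add1,r2:Add2,r3:5,r4:3,r5:4
cycle 3: issue MUL r1<-Mul1 // r0:6,r1:Mul1,r2:Add2,r3:5,r4:3,r5:4
cycle 4: CDB Add1=5; issue ADD r0<-Add1 // r0:Add1,r1:Mul1,r2:Add2,r3:5,r4:3,r5:4
cycle 5: issue ADD r2<-Add3 // r0:Add1,r1:Mul1,r2:Add3,r3:5,r4:3,r5:4
cycle 6: stall // r0:Add1,r1:Mul1,r2:Add3,r3:5,r4:3,r5:4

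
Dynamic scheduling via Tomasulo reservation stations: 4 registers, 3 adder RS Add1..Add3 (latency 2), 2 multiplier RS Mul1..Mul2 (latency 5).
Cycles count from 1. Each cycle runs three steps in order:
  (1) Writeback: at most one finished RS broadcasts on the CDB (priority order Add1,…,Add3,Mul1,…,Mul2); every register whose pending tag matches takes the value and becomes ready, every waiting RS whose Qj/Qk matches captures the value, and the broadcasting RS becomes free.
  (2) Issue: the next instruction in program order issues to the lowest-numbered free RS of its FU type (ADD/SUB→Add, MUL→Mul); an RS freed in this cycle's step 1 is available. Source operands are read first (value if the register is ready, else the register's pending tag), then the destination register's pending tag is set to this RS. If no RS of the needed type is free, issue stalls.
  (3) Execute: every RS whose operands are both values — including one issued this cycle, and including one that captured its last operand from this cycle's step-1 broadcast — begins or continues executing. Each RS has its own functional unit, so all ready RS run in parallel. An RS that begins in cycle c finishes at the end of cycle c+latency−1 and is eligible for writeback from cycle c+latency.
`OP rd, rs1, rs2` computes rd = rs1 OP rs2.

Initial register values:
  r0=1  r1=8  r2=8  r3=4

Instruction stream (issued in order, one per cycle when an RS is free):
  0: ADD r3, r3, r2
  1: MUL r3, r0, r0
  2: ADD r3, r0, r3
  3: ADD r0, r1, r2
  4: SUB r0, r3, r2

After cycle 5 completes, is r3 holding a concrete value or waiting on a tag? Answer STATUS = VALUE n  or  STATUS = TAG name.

STATUS = TAG Add1

c1: issue ADD r3<-Add1 | r0:1,r1:8,r2:8,r3:Add1
c2: issue MUL r3<-Mul1 | r0:1,r1:8,r2:8,r3:Mul1
c3: CDB Add1=12; issue ADD r3<-Add1 | r0:1,r1:8,r2:8,r3:Add1
c4: issue ADD r0<-Add2 | r0:Add2,r1:8,r2:8,r3:Add1
c5: issue SUB r0<-Add3 | r0:Add3,r1:8,r2:8,r3:Add1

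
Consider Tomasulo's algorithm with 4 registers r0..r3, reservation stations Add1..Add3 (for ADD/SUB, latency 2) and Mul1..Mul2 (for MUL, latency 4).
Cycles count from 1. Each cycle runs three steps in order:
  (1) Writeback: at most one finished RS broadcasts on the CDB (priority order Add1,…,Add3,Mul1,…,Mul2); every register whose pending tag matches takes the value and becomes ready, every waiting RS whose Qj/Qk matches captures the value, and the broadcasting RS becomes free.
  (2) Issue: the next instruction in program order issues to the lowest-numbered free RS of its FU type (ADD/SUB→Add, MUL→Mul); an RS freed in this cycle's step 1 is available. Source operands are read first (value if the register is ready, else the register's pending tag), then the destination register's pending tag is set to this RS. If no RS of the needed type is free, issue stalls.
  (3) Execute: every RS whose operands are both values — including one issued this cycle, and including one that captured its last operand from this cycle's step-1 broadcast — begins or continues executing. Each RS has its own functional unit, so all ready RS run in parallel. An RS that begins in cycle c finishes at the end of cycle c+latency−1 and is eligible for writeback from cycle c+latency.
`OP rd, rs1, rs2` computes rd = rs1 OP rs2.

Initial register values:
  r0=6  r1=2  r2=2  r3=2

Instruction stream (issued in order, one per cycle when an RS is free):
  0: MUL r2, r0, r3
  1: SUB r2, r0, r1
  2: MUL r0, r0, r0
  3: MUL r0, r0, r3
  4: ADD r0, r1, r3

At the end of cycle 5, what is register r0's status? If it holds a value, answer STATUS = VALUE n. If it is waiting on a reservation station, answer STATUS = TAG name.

STATUS = TAG Mul1

cycle 1: issue MUL r2<-Mul1 // r0:6,r1:2,r2:Mul1,r3:2
cycle 2: issue SUB r2<-Add1 // r0:6,r1:2,r2:Add1,r3:2
cycle 3: issue MUL r0<-Mul2 // r0:Mul2,r1:2,r2:Add1,r3:2
cycle 4: CDB Add1=4; stall // r0:Mul2,r1:2,r2:4,r3:2
cycle 5: CDB Mul1=12; issue MUL r0<-Mul1 // r0:Mul1,r1:2,r2:4,r3:2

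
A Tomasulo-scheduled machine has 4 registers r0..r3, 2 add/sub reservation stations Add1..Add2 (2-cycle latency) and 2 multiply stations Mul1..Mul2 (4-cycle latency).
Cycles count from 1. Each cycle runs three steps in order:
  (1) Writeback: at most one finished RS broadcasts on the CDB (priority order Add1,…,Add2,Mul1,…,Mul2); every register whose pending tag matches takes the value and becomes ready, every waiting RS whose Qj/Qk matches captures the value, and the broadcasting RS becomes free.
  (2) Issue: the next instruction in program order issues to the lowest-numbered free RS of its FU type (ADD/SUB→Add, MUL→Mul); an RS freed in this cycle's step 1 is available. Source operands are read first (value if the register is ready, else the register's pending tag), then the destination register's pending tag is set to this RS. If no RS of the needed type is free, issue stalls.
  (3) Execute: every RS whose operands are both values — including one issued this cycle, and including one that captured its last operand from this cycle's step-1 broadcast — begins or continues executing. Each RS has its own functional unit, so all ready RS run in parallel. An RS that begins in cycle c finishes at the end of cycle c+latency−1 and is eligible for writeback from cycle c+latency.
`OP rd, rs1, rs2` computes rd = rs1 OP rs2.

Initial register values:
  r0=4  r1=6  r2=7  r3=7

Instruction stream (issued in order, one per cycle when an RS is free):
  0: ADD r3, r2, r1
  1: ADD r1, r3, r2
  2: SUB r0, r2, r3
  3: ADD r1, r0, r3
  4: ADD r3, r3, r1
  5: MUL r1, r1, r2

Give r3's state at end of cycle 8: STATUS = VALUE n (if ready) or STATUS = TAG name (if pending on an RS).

STATUS = TAG Add2

cycle 1: issue ADD r3<-Add1 // r0:4,r1:6,r2:7,r3:Add1
cycle 2: issue ADD r1<-Add2 // r0:4,r1:Add2,r2:7,r3:Add1
cycle 3: CDB Add1=13; issue SUB r0<-Add1 // r0:Add1,r1:Add2,r2:7,r3:13
cycle 4: stall // r0:Add1,r1:Add2,r2:7,r3:13
cycle 5: CDB Add1=-6; issue ADD r1<-Add1 // r0:-6,r1:Add1,r2:7,r3:13
cycle 6: CDB Add2=20; issue ADD r3<-Add2 // r0:-6,r1:Add1,r2:7,r3:Add2
cycle 7: CDB Add1=7; issue MUL r1<-Mul1 // r0:-6,r1:Mul1,r2:7,r3:Add2
cycle 8: - // r0:-6,r1:Mul1,r2:7,r3:Add2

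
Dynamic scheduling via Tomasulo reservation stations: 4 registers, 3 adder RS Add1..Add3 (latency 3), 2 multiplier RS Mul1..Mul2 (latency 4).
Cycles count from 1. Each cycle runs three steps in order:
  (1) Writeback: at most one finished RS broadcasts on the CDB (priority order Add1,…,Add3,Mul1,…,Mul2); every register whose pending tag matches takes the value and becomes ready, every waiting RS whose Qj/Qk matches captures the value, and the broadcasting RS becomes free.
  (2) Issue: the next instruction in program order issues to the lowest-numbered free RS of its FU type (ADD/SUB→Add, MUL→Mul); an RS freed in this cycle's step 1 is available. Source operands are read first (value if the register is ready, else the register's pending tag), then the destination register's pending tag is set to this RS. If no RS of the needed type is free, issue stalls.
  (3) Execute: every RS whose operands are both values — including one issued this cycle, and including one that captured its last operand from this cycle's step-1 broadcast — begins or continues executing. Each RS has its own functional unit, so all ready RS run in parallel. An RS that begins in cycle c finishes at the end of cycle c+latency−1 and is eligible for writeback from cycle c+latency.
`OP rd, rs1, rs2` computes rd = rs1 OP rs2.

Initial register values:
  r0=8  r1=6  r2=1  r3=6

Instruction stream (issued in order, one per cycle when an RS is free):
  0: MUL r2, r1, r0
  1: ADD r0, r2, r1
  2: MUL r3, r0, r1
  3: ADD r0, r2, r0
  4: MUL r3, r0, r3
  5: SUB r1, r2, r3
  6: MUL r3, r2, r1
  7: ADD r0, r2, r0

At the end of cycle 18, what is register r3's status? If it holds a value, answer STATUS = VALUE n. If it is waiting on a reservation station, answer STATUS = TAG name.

STATUS = TAG Mul2

  c1: issue MUL r2<-Mul1  regs: r0:8,r1:6,r2:Mul1,r3:6
  c2: issue ADD r0<-Add1  regs: r0:Add1,r1:6,r2:Mul1,r3:6
  c3: issue MUL r3<-Mul2  regs: r0:Add1,r1:6,r2:Mul1,r3:Mul2
  c4: issue ADD r0<-Add2  regs: r0:Add2,r1:6,r2:Mul1,r3:Mul2
  c5: CDB Mul1=48; issue MUL r3<-Mul1  regs: r0:Add2,r1:6,r2:48,r3:Mul1
  c6: issue SUB r1<-Add3  regs: r0:Add2,r1:Add3,r2:48,r3:Mul1
  c7: stall  regs: r0:Add2,r1:Add3,r2:48,r3:Mul1
  c8: CDB Add1=54; stall  regs: r0:Add2,r1:Add3,r2:48,r3:Mul1
  c9: stall  regs: r0:Add2,r1:Add3,r2:48,r3:Mul1
  c10: stall  regs: r0:Add2,r1:Add3,r2:48,r3:Mul1
  c11: CDB Add2=102; stall  regs: r0:102,r1:Add3,r2:48,r3:Mul1
  c12: CDB Mul2=324; issue MUL r3<-Mul2  regs: r0:102,r1:Add3,r2:48,r3:Mul2
  c13: issue ADD r0<-Add1  regs: r0:Add1,r1:Add3,r2:48,r3:Mul2
  c14: -  regs: r0:Add1,r1:Add3,r2:48,r3:Mul2
  c15: -  regs: r0:Add1,r1:Add3,r2:48,r3:Mul2
  c16: CDB Add1=150  regs: r0:150,r1:Add3,r2:48,r3:Mul2
  c17: CDB Mul1=33048  regs: r0:150,r1:Add3,r2:48,r3:Mul2
  c18: -  regs: r0:150,r1:Add3,r2:48,r3:Mul2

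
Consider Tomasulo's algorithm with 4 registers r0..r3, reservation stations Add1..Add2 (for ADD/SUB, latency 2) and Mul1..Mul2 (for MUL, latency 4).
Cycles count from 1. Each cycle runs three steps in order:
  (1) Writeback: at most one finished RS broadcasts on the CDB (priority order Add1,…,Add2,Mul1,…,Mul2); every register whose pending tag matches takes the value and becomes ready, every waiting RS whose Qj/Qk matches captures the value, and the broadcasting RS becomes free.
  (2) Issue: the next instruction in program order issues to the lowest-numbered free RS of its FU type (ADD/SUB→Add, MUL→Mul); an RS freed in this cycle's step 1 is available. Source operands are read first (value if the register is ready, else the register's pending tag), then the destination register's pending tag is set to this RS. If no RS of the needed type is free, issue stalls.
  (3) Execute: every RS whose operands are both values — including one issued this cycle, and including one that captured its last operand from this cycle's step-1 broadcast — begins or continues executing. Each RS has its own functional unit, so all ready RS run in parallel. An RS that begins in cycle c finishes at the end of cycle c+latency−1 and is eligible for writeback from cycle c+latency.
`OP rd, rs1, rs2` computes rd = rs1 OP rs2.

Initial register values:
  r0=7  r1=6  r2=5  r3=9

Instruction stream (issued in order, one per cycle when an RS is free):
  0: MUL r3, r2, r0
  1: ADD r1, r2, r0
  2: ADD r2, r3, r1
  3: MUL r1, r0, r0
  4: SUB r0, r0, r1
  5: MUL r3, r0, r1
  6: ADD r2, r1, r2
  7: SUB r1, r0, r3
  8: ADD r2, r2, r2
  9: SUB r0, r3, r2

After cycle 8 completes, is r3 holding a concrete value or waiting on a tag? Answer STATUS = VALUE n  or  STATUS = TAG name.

cycle 1: issue MUL r3<-Mul1 // r0:7,r1:6,r2:5,r3:Mul1
cycle 2: issue ADD r1<-Add1 // r0:7,r1:Add1,r2:5,r3:Mul1
cycle 3: issue ADD r2<-Add2 // r0:7,r1:Add1,r2:Add2,r3:Mul1
cycle 4: CDB Add1=12; issue MUL r1<-Mul2 // r0:7,r1:Mul2,r2:Add2,r3:Mul1
cycle 5: CDB Mul1=35; issue SUB r0<-Add1 // r0:Add1,r1:Mul2,r2:Add2,r3:35
cycle 6: issue MUL r3<-Mul1 // r0:Add1,r1:Mul2,r2:Add2,r3:Mul1
cycle 7: CDB Add2=47; issue ADD r2<-Add2 // r0:Add1,r1:Mul2,r2:Add2,r3:Mul1
cycle 8: CDB Mul2=49; stall // r0:Add1,r1:49,r2:Add2,r3:Mul1

STATUS = TAG Mul1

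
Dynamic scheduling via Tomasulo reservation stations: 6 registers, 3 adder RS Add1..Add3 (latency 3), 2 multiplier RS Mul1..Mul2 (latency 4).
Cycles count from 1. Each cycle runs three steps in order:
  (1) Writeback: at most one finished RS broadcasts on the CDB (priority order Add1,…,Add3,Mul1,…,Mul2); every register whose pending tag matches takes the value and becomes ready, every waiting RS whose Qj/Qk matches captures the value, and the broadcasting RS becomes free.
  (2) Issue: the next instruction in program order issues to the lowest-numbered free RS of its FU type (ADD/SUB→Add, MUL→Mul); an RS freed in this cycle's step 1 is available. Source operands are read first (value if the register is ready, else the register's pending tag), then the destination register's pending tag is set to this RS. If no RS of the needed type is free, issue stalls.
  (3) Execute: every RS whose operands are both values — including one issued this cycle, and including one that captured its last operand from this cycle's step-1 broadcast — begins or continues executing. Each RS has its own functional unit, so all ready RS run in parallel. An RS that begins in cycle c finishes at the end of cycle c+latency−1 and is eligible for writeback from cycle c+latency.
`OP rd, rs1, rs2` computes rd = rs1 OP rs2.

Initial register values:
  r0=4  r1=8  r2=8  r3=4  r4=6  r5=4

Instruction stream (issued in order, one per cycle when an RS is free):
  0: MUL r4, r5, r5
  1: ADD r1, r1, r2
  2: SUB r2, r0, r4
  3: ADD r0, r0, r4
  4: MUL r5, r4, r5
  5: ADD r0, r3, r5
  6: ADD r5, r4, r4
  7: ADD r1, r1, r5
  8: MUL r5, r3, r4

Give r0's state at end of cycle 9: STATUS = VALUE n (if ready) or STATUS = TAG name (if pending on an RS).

  c1: issue MUL r4<-Mul1  regs: r0:4,r1:8,r2:8,r3:4,r4:Mul1,r5:4
  c2: issue ADD r1<-Add1  regs: r0:4,r1:Add1,r2:8,r3:4,r4:Mul1,r5:4
  c3: issue SUB r2<-Add2  regs: r0:4,r1:Add1,r2:Add2,r3:4,r4:Mul1,r5:4
  c4: issue ADD r0<-Add3  regs: r0:Add3,r1:Add1,r2:Add2,r3:4,r4:Mul1,r5:4
  c5: CDB Add1=16; issue MUL r5<-Mul2  regs: r0:Add3,r1:16,r2:Add2,r3:4,r4:Mul1,r5:Mul2
  c6: CDB Mul1=16; issue ADD r0<-Add1  regs: r0:Add1,r1:16,r2:Add2,r3:4,r4:16,r5:Mul2
  c7: stall  regs: r0:Add1,r1:16,r2:Add2,r3:4,r4:16,r5:Mul2
  c8: stall  regs: r0:Add1,r1:16,r2:Add2,r3:4,r4:16,r5:Mul2
  c9: CDB Add2=-12; issue ADD r5<-Add2  regs: r0:Add1,r1:16,r2:-12,r3:4,r4:16,r5:Add2

STATUS = TAG Add1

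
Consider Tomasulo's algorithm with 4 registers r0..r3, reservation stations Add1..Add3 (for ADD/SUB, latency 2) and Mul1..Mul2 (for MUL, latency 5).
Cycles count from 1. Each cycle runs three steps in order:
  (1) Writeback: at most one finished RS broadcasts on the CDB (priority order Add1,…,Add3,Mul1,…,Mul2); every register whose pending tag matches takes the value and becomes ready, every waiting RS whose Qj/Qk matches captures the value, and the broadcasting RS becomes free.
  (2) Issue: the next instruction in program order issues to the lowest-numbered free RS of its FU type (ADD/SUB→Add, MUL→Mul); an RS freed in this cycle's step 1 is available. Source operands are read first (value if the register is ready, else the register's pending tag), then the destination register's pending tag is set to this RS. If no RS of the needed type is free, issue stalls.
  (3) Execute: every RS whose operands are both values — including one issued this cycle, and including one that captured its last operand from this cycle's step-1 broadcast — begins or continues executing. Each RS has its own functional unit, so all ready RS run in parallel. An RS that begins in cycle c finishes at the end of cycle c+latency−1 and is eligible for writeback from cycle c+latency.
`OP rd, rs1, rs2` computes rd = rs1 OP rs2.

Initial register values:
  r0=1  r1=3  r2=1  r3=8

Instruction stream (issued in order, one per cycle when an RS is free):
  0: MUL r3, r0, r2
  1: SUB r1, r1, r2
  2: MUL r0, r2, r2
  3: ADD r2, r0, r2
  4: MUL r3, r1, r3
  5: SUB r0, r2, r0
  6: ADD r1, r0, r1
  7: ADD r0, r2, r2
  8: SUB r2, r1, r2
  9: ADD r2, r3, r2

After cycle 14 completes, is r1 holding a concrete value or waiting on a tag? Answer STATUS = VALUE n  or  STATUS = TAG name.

c1: issue MUL r3<-Mul1 | r0:1,r1:3,r2:1,r3:Mul1
c2: issue SUB r1<-Add1 | r0:1,r1:Add1,r2:1,r3:Mul1
c3: issue MUL r0<-Mul2 | r0:Mul2,r1:Add1,r2:1,r3:Mul1
c4: CDB Add1=2; issue ADD r2<-Add1 | r0:Mul2,r1:2,r2:Add1,r3:Mul1
c5: stall | r0:Mul2,r1:2,r2:Add1,r3:Mul1
c6: CDB Mul1=1; issue MUL r3<-Mul1 | r0:Mul2,r1:2,r2:Add1,r3:Mul1
c7: issue SUB r0<-Add2 | r0:Add2,r1:2,r2:Add1,r3:Mul1
c8: CDB Mul2=1; issue ADD r1<-Add3 | r0:Add2,r1:Add3,r2:Add1,r3:Mul1
c9: stall | r0:Add2,r1:Add3,r2:Add1,r3:Mul1
c10: CDB Add1=2; issue ADD r0<-Add1 | r0:Add1,r1:Add3,r2:2,r3:Mul1
c11: CDB Mul1=2; stall | r0:Add1,r1:Add3,r2:2,r3:2
c12: CDB Add1=4; issue SUB r2<-Add1 | r0:4,r1:Add3,r2:Add1,r3:2
c13: CDB Add2=1; issue ADD r2<-Add2 | r0:4,r1:Add3,r2:Add2,r3:2
c14: - | r0:4,r1:Add3,r2:Add2,r3:2

STATUS = TAG Add3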